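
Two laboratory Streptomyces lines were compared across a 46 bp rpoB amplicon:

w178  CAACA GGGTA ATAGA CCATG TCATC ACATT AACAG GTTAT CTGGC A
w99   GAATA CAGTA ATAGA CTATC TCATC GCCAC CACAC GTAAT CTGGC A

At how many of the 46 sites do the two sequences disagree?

Mismatches occur at site 1 (C/G), site 4 (C/T), site 6 (G/C), site 7 (G/A), site 17 (C/T), site 20 (G/C), site 26 (A/G), site 28 (A/C), site 29 (T/A), site 30 (T/C), site 31 (A/C), site 35 (G/C), site 38 (T/A).
That gives 13 mismatches out of 46 aligned sites, so the Hamming distance is 13.

13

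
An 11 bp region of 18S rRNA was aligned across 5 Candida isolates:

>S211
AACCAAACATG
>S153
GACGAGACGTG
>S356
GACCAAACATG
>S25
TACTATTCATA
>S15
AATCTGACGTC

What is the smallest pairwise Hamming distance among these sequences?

Pairwise Hamming distances:
  S211 vs S153: 4
  S211 vs S356: 1
  S211 vs S25: 5
  S211 vs S15: 5
  S153 vs S356: 3
  S153 vs S25: 6
  S153 vs S15: 5
  S356 vs S25: 5
  S356 vs S15: 6
  S25 vs S15: 8
The smallest is 1, between S211 and S356.

1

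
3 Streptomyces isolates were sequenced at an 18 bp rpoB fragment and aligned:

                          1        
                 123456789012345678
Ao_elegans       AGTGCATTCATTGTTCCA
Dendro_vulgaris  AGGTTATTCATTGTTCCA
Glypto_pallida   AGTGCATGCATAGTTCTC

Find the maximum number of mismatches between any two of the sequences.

7

Pairwise Hamming distances:
  Ao_elegans vs Dendro_vulgaris: 3
  Ao_elegans vs Glypto_pallida: 4
  Dendro_vulgaris vs Glypto_pallida: 7
The largest is 7, between Dendro_vulgaris and Glypto_pallida.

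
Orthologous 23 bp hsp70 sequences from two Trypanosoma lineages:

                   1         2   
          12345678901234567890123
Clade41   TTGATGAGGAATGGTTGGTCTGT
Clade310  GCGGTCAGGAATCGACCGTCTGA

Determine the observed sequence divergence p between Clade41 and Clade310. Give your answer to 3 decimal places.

The sequences differ at positions 1 (T/G), 2 (T/C), 4 (A/G), 6 (G/C), 13 (G/C), 15 (T/A), 16 (T/C), 17 (G/C), 23 (T/A).
There are 9 differences over 23 sites, so p = 9/23 = 0.391.

0.391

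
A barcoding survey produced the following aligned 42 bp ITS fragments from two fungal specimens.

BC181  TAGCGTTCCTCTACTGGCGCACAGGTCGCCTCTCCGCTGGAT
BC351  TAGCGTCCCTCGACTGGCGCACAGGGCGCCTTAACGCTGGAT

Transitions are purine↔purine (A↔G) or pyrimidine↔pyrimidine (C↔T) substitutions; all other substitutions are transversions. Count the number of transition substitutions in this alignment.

The sequences differ at positions 7 (T/C, transition), 12 (T/G, transversion), 26 (T/G, transversion), 32 (C/T, transition), 33 (T/A, transversion), 34 (C/A, transversion).
Of the 6 differences, 2 transitions and 4 transversions, so the answer is 2.

2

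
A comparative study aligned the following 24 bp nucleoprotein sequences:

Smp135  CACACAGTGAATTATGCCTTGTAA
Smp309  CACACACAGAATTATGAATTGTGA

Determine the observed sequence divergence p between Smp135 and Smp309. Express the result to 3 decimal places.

0.208

Mismatches occur at site 7 (G→C), site 8 (T→A), site 17 (C→A), site 18 (C→A), site 23 (A→G).
There are 5 differences over 24 sites, so p = 5/24 = 0.208.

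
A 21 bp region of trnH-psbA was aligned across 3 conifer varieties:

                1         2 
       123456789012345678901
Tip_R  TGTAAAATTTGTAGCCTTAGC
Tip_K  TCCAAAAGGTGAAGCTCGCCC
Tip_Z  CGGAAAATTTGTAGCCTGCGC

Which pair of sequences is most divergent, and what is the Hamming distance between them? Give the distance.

10

Pairwise Hamming distances:
  Tip_R vs Tip_K: 10
  Tip_R vs Tip_Z: 4
  Tip_K vs Tip_Z: 9
The largest is 10, between Tip_R and Tip_K.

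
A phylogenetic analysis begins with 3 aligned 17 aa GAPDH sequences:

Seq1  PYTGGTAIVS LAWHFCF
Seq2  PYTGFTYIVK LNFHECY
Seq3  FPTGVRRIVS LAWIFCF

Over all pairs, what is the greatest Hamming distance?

11

Pairwise Hamming distances:
  Seq1 vs Seq2: 7
  Seq1 vs Seq3: 6
  Seq2 vs Seq3: 11
The largest is 11, between Seq2 and Seq3.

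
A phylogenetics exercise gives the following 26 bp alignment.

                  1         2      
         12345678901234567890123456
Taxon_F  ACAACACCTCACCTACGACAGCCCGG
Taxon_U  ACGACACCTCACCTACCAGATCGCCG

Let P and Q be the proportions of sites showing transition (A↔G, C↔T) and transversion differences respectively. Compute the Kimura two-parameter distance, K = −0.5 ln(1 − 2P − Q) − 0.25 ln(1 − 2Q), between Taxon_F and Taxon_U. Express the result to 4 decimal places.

0.2782

The sequences differ at positions 3 (A/G, transition), 17 (G/C, transversion), 19 (C/G, transversion), 21 (G/T, transversion), 23 (C/G, transversion), 25 (G/C, transversion).
Of the 6 differences, 1 transition and 5 transversions over 26 sites: P = 1/26 = 0.038462, Q = 5/26 = 0.192308.
d = −0.5·ln(0.730768) − 0.25·ln(0.615384) = −0.5·(-0.313659) − 0.25·(-0.485509) = 0.2782.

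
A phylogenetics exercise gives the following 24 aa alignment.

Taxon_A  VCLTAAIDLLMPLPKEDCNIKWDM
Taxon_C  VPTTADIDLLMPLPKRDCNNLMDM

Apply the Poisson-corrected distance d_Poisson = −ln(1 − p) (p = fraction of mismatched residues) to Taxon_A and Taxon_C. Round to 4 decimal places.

0.3448

Mismatches occur at site 2 (C↔P), site 3 (L↔T), site 6 (A↔D), site 16 (E↔R), site 20 (I↔N), site 21 (K↔L), site 22 (W↔M).
p = 7/24 = 0.291667.
d = −ln(1 − 0.291667) = −ln(0.708333) = 0.3448.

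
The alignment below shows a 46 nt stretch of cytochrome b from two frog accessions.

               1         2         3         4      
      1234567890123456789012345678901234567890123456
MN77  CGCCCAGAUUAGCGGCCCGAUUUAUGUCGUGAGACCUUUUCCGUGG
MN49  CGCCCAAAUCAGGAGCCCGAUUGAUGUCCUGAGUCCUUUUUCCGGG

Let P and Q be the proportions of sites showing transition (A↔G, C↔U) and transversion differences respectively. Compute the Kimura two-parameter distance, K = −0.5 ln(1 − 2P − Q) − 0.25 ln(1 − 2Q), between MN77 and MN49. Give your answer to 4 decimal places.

0.2570

Differing sites — 7:G/A (Ti); 10:U/C (Ti); 13:C/G (Tv); 14:G/A (Ti); 23:U/G (Tv); 29:G/C (Tv); 34:A/U (Tv); 41:C/U (Ti); 43:G/C (Tv); 44:U/G (Tv).
Of the 10 differences, 4 transitions and 6 transversions over 46 sites: P = 4/46 = 0.086957, Q = 6/46 = 0.130435.
d = −0.5·ln(0.695651) − 0.25·ln(0.739130) = −0.5·(-0.362907) − 0.25·(-0.302281) = 0.2570.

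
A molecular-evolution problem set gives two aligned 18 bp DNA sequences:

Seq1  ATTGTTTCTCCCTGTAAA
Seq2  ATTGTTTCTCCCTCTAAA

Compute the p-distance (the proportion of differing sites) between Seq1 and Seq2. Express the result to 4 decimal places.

0.0556

The sequences differ at position 14 (G/C).
There are 1 differences over 18 sites, so p = 1/18 = 0.0556.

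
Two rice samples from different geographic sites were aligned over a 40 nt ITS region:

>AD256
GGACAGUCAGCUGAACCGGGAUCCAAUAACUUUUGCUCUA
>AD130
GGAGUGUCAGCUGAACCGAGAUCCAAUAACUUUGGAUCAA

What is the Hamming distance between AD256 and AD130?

Differing sites — 4:C/G; 5:A/U; 19:G/A; 34:U/G; 36:C/A; 39:U/A.
That gives 6 mismatches out of 40 aligned sites, so the Hamming distance is 6.

6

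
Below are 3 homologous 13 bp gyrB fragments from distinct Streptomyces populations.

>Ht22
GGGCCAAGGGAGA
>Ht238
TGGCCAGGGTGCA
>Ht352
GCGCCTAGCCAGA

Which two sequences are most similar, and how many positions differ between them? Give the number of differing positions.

Pairwise Hamming distances:
  Ht22 vs Ht238: 5
  Ht22 vs Ht352: 4
  Ht238 vs Ht352: 8
The smallest is 4, between Ht22 and Ht352.

4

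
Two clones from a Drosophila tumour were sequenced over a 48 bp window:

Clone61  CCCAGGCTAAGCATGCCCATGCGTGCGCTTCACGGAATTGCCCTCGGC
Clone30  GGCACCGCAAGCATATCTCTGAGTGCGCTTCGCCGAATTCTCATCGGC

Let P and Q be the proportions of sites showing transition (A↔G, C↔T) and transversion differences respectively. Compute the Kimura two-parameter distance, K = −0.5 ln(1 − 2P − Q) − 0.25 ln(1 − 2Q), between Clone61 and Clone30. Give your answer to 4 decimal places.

0.4413

Differing sites — 1:C/G (Tv); 2:C/G (Tv); 5:G/C (Tv); 6:G/C (Tv); 7:C/G (Tv); 8:T/C (Ti); 15:G/A (Ti); 16:C/T (Ti); 18:C/T (Ti); 19:A/C (Tv); 22:C/A (Tv); 32:A/G (Ti); 34:G/C (Tv); 40:G/C (Tv); 41:C/T (Ti); 43:C/A (Tv).
Of the 16 differences, 6 transitions and 10 transversions over 48 sites: P = 6/48 = 0.125000, Q = 10/48 = 0.208333.
d = −0.5·ln(0.541667) − 0.25·ln(0.583334) = −0.5·(-0.613104) − 0.25·(-0.538995) = 0.4413.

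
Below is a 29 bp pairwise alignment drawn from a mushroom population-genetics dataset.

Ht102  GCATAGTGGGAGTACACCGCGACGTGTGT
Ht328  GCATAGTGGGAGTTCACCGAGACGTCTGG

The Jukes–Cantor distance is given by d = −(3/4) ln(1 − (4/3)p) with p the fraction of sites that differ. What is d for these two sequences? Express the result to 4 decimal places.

0.1524

The sequences differ at positions 14 (A/T), 20 (C/A), 26 (G/C), 29 (T/G).
p = 4/29 = 0.137931.
d = −0.75 · ln(1 − (4/3)·0.137931) = −0.75 · ln(0.816092) = −0.75 · (-0.203228) = 0.1524.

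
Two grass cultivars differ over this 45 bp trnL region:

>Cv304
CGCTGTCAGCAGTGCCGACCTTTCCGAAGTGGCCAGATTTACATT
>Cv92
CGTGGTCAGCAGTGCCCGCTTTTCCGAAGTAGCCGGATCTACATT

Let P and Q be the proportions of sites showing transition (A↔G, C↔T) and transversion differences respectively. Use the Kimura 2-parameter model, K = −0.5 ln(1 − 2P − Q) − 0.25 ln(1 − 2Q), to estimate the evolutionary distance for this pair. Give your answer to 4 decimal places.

0.2096

Mismatches occur at site 3 (C→T, transition), site 4 (T→G, transversion), site 17 (G→C, transversion), site 18 (A→G, transition), site 20 (C→T, transition), site 31 (G→A, transition), site 35 (A→G, transition), site 39 (T→C, transition).
Of the 8 differences, 6 transitions and 2 transversions over 45 sites: P = 6/45 = 0.133333, Q = 2/45 = 0.044444.
d = −0.5·ln(0.688890) − 0.25·ln(0.911112) = −0.5·(-0.372674) − 0.25·(-0.093089) = 0.2096.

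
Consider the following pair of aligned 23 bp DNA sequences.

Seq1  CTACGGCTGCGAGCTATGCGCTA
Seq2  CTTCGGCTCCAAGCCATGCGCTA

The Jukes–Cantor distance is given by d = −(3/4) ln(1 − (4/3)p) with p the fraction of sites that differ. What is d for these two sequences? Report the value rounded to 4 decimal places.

0.1979

Mismatches occur at site 3 (A↔T), site 9 (G↔C), site 11 (G↔A), site 15 (T↔C).
p = 4/23 = 0.173913.
d = −0.75 · ln(1 − (4/3)·0.173913) = −0.75 · ln(0.768116) = −0.75 · (-0.263815) = 0.1979.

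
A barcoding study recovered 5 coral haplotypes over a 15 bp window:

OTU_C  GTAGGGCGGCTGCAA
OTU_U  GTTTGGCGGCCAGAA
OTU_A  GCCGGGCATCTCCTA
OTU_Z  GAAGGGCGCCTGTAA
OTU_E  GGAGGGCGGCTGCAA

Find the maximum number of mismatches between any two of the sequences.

9

Pairwise Hamming distances:
  OTU_C vs OTU_U: 5
  OTU_C vs OTU_A: 6
  OTU_C vs OTU_Z: 3
  OTU_C vs OTU_E: 1
  OTU_U vs OTU_A: 9
  OTU_U vs OTU_Z: 7
  OTU_U vs OTU_E: 6
  OTU_A vs OTU_Z: 7
  OTU_A vs OTU_E: 6
  OTU_Z vs OTU_E: 3
The largest is 9, between OTU_U and OTU_A.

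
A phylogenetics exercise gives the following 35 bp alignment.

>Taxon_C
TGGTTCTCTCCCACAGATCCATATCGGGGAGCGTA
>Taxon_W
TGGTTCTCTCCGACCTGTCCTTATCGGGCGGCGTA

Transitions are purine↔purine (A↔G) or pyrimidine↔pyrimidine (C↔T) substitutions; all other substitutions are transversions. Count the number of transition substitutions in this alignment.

2

Differing sites — 12:C/G (Tv); 15:A/C (Tv); 16:G/T (Tv); 17:A/G (Ti); 21:A/T (Tv); 29:G/C (Tv); 30:A/G (Ti).
Of the 7 differences, 2 transitions and 5 transversions, so the answer is 2.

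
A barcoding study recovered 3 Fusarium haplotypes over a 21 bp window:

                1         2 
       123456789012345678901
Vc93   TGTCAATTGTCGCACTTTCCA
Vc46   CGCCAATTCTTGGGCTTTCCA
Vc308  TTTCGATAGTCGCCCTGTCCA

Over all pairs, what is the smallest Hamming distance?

Pairwise Hamming distances:
  Vc93 vs Vc46: 6
  Vc93 vs Vc308: 5
  Vc46 vs Vc308: 10
The smallest is 5, between Vc93 and Vc308.

5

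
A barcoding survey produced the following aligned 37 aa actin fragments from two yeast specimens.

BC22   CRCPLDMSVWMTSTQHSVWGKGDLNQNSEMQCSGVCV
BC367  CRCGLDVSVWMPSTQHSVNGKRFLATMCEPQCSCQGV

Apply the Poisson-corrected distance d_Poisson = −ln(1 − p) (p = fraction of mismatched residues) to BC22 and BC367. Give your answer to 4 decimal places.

Mismatches occur at site 4 (P/G), site 7 (M/V), site 12 (T/P), site 19 (W/N), site 22 (G/R), site 23 (D/F), site 25 (N/A), site 26 (Q/T), site 27 (N/M), site 28 (S/C), site 30 (M/P), site 34 (G/C), site 35 (V/Q), site 36 (C/G).
p = 14/37 = 0.378378.
d = −ln(1 − 0.378378) = −ln(0.621622) = 0.4754.

0.4754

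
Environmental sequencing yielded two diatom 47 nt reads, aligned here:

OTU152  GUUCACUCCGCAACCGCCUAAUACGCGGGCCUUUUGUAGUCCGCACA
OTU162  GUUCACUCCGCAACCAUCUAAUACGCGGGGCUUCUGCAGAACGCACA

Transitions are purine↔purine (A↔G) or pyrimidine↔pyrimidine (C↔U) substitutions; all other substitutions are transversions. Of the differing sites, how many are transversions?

3

Differing sites — 16:G/A (Ti); 17:C/U (Ti); 30:C/G (Tv); 34:U/C (Ti); 37:U/C (Ti); 40:U/A (Tv); 41:C/A (Tv).
Of the 7 differences, 4 transitions and 3 transversions, so the answer is 3.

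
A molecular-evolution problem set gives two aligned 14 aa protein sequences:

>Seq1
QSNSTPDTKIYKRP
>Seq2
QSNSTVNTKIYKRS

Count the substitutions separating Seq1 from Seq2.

3

Mismatches occur at site 6 (P/V), site 7 (D/N), site 14 (P/S).
That gives 3 mismatches out of 14 aligned sites, so the Hamming distance is 3.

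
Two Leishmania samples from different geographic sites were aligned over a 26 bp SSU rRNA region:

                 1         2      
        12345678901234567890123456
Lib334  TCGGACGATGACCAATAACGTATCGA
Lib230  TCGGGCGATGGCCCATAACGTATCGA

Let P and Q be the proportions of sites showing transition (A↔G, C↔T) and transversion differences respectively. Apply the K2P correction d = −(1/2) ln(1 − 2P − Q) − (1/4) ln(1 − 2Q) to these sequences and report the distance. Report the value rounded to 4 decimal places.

0.1268

The sequences differ at positions 5 (A/G, transition), 11 (A/G, transition), 14 (A/C, transversion).
Of the 3 differences, 2 transitions and 1 transversion over 26 sites: P = 2/26 = 0.076923, Q = 1/26 = 0.038462.
d = −0.5·ln(0.807692) − 0.25·ln(0.923076) = −0.5·(-0.213574) − 0.25·(-0.080044) = 0.1268.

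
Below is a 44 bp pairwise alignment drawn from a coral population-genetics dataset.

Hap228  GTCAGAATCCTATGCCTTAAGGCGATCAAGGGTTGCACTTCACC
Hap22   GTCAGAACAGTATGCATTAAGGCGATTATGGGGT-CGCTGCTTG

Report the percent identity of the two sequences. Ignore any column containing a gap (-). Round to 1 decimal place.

72.1%

Excluding the 1 gap column leaves 43 comparable sites.
Mismatches occur at site 8 (T↔C), site 9 (C↔A), site 10 (C↔G), site 16 (C↔A), site 27 (C↔T), site 29 (A↔T), site 33 (T↔G), site 37 (A↔G), site 40 (T↔G), site 42 (A↔T), site 43 (C↔T), site 44 (C↔G).
31 of the 43 comparable sites match, so the percent identity is 31/43 × 100 = 72.1%.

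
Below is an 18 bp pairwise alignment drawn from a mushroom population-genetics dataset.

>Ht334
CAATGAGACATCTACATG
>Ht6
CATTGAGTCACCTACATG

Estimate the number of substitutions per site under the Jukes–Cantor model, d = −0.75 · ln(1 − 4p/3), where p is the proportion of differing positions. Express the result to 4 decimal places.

The sequences differ at positions 3 (A/T), 8 (A/T), 11 (T/C).
p = 3/18 = 0.166667.
d = −0.75 · ln(1 − (4/3)·0.166667) = −0.75 · ln(0.777777) = −0.75 · (-0.251315) = 0.1885.

0.1885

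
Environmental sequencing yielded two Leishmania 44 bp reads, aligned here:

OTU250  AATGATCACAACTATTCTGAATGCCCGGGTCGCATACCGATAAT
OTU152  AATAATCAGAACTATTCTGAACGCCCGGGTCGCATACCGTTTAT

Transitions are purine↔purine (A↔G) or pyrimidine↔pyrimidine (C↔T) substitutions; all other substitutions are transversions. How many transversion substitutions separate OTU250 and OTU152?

3

Differing sites — 4:G/A (Ti); 9:C/G (Tv); 22:T/C (Ti); 40:A/T (Tv); 42:A/T (Tv).
Of the 5 differences, 2 transitions and 3 transversions, so the answer is 3.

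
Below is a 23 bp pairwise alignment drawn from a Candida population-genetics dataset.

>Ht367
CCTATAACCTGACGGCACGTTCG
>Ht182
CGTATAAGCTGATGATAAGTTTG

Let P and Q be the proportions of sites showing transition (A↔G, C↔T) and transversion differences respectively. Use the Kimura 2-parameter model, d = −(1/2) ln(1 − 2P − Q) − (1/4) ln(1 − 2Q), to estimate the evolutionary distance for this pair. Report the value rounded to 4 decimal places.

0.4009

The sequences differ at positions 2 (C/G, transversion), 8 (C/G, transversion), 13 (C/T, transition), 15 (G/A, transition), 16 (C/T, transition), 18 (C/A, transversion), 22 (C/T, transition).
Of the 7 differences, 4 transitions and 3 transversions over 23 sites: P = 4/23 = 0.173913, Q = 3/23 = 0.130435.
d = −0.5·ln(0.521739) − 0.25·ln(0.739130) = −0.5·(-0.650588) − 0.25·(-0.302281) = 0.4009.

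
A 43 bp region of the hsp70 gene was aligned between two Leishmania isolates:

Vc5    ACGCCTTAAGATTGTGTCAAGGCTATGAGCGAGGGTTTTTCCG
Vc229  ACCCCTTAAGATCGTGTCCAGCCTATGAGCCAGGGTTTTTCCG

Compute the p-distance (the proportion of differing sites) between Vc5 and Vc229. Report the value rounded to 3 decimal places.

0.116

The sequences differ at positions 3 (G/C), 13 (T/C), 19 (A/C), 22 (G/C), 31 (G/C).
There are 5 differences over 43 sites, so p = 5/43 = 0.116.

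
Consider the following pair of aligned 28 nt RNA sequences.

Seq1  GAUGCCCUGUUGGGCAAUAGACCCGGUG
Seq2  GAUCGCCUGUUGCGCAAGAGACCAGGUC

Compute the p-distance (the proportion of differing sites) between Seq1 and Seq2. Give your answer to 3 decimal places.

0.214

Differing sites — 4:G/C; 5:C/G; 13:G/C; 18:U/G; 24:C/A; 28:G/C.
There are 6 differences over 28 sites, so p = 6/28 = 0.214.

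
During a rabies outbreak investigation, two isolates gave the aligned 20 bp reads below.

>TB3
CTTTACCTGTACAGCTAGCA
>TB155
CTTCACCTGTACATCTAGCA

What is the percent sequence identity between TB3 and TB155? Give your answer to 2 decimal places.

90.00%

Differing sites — 4:T/C; 14:G/T.
18 of the 20 sites match, so the percent identity is 18/20 × 100 = 90.00%.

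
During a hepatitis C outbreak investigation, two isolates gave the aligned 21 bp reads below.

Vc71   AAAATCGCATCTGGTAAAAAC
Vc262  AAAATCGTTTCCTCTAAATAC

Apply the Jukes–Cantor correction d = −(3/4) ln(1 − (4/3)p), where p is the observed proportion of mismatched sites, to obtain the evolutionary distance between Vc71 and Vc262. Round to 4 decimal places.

Mismatches occur at site 8 (C↔T), site 9 (A↔T), site 12 (T↔C), site 13 (G↔T), site 14 (G↔C), site 19 (A↔T).
p = 6/21 = 0.285714.
d = −0.75 · ln(1 − (4/3)·0.285714) = −0.75 · ln(0.619048) = −0.75 · (-0.479572) = 0.3597.

0.3597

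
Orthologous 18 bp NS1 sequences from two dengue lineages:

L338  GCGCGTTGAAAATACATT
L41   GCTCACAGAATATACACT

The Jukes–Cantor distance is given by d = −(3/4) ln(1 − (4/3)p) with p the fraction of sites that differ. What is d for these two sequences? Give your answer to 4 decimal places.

0.4408

The sequences differ at positions 3 (G/T), 5 (G/A), 6 (T/C), 7 (T/A), 11 (A/T), 17 (T/C).
p = 6/18 = 0.333333.
d = −0.75 · ln(1 − (4/3)·0.333333) = −0.75 · ln(0.555556) = −0.75 · (-0.587786) = 0.4408.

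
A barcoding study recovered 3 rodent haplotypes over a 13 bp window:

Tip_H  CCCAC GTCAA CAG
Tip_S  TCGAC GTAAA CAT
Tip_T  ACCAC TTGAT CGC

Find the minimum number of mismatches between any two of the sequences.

4

Pairwise Hamming distances:
  Tip_H vs Tip_S: 4
  Tip_H vs Tip_T: 6
  Tip_S vs Tip_T: 7
The smallest is 4, between Tip_H and Tip_S.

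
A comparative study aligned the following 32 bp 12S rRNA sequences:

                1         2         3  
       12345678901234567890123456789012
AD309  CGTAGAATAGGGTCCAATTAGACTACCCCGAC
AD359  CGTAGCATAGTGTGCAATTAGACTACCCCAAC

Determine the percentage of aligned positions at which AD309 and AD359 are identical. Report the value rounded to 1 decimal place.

The sequences differ at positions 6 (A/C), 11 (G/T), 14 (C/G), 30 (G/A).
28 of the 32 sites match, so the percent identity is 28/32 × 100 = 87.5%.

87.5%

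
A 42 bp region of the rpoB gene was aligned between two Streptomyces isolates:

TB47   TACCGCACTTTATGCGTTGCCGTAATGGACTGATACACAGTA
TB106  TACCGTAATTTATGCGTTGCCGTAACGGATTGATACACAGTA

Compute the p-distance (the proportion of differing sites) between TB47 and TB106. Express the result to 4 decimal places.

Mismatches occur at site 6 (C/T), site 8 (C/A), site 26 (T/C), site 30 (C/T).
There are 4 differences over 42 sites, so p = 4/42 = 0.0952.

0.0952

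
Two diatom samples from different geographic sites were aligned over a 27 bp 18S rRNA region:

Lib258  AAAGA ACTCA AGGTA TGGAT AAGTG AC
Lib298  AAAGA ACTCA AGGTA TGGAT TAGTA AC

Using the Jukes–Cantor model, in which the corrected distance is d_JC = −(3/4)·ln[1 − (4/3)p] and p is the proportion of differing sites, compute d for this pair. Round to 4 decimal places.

0.0780

The sequences differ at positions 21 (A/T), 25 (G/A).
p = 2/27 = 0.074074.
d = −0.75 · ln(1 − (4/3)·0.074074) = −0.75 · ln(0.901235) = −0.75 · (-0.103989) = 0.0780.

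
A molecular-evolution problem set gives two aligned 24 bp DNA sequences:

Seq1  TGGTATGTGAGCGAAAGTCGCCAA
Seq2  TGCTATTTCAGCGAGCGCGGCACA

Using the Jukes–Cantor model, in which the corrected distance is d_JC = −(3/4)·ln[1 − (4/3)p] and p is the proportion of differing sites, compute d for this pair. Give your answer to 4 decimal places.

0.5199

Mismatches occur at site 3 (G↔C), site 7 (G↔T), site 9 (G↔C), site 15 (A↔G), site 16 (A↔C), site 18 (T↔C), site 19 (C↔G), site 22 (C↔A), site 23 (A↔C).
p = 9/24 = 0.375000.
d = −0.75 · ln(1 − (4/3)·0.375000) = −0.75 · ln(0.500000) = −0.75 · (-0.693147) = 0.5199.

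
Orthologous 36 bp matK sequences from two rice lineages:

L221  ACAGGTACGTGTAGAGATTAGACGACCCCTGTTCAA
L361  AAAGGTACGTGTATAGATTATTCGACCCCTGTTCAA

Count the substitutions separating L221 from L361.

4

Mismatches occur at site 2 (C↔A), site 14 (G↔T), site 21 (G↔T), site 22 (A↔T).
That gives 4 mismatches out of 36 aligned sites, so the Hamming distance is 4.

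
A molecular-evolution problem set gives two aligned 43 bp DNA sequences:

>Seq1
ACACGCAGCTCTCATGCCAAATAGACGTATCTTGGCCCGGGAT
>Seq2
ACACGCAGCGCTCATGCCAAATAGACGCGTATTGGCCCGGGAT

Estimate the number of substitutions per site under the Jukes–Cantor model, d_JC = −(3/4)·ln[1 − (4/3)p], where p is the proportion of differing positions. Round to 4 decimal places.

The sequences differ at positions 10 (T/G), 28 (T/C), 29 (A/G), 31 (C/A).
p = 4/43 = 0.093023.
d = −0.75 · ln(1 − (4/3)·0.093023) = −0.75 · ln(0.875969) = −0.75 · (-0.132425) = 0.0993.

0.0993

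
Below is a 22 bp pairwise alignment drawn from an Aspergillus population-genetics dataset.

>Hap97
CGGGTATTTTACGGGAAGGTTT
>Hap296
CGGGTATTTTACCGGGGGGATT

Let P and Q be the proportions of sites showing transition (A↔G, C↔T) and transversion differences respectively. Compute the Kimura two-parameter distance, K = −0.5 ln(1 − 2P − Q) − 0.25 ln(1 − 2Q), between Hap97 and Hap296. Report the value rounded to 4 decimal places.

0.2094

Differing sites — 13:G/C (Tv); 16:A/G (Ti); 17:A/G (Ti); 20:T/A (Tv).
Of the 4 differences, 2 transitions and 2 transversions over 22 sites: P = 2/22 = 0.090909, Q = 2/22 = 0.090909.
d = −0.5·ln(0.727273) − 0.25·ln(0.818182) = −0.5·(-0.318453) − 0.25·(-0.200670) = 0.2094.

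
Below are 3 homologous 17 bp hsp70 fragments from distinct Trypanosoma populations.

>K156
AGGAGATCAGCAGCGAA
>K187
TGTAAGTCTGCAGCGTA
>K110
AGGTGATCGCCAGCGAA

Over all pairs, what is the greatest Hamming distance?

8

Pairwise Hamming distances:
  K156 vs K187: 6
  K156 vs K110: 3
  K187 vs K110: 8
The largest is 8, between K187 and K110.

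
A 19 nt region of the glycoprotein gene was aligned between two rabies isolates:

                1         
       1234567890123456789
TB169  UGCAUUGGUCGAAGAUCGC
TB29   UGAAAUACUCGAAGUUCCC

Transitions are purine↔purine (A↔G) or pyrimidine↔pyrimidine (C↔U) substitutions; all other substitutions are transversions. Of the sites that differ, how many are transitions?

The sequences differ at positions 3 (C/A, transversion), 5 (U/A, transversion), 7 (G/A, transition), 8 (G/C, transversion), 15 (A/U, transversion), 18 (G/C, transversion).
Of the 6 differences, 1 transition and 5 transversions, so the answer is 1.

1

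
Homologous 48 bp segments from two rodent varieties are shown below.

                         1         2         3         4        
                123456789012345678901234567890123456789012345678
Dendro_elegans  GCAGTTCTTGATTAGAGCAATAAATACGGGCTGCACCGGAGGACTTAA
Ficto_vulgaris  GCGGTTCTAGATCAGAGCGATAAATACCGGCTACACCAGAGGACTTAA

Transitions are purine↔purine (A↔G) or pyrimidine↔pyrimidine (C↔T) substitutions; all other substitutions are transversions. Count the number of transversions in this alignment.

Mismatches occur at site 3 (A/G, transition), site 9 (T/A, transversion), site 13 (T/C, transition), site 19 (A/G, transition), site 28 (G/C, transversion), site 33 (G/A, transition), site 38 (G/A, transition).
Of the 7 differences, 5 transitions and 2 transversions, so the answer is 2.

2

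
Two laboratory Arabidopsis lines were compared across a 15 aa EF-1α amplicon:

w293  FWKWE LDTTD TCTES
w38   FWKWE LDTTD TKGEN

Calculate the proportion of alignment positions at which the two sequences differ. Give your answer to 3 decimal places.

0.200

The sequences differ at positions 12 (C/K), 13 (T/G), 15 (S/N).
There are 3 differences over 15 sites, so p = 3/15 = 0.200.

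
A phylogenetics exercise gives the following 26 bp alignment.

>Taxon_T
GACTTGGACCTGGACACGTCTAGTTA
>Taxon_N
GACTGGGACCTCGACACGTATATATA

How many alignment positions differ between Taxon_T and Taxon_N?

Mismatches occur at site 5 (T→G), site 12 (G→C), site 20 (C→A), site 23 (G→T), site 24 (T→A).
That gives 5 mismatches out of 26 aligned sites, so the Hamming distance is 5.

5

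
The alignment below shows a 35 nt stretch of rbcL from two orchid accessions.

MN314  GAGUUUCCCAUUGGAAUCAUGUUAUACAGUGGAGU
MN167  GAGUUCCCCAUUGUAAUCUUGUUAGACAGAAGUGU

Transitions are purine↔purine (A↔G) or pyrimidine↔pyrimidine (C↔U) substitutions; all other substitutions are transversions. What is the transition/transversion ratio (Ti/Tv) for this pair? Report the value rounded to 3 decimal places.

0.400

The sequences differ at positions 6 (U/C, transition), 14 (G/U, transversion), 19 (A/U, transversion), 25 (U/G, transversion), 30 (U/A, transversion), 31 (G/A, transition), 33 (A/U, transversion).
Of the 7 differences, 2 transitions and 5 transversions, so Ti/Tv = 2/5 = 0.400.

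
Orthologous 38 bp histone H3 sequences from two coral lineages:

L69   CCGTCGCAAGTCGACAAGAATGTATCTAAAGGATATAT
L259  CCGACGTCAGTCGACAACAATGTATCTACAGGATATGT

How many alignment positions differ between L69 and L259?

6

Differing sites — 4:T/A; 7:C/T; 8:A/C; 18:G/C; 29:A/C; 37:A/G.
That gives 6 mismatches out of 38 aligned sites, so the Hamming distance is 6.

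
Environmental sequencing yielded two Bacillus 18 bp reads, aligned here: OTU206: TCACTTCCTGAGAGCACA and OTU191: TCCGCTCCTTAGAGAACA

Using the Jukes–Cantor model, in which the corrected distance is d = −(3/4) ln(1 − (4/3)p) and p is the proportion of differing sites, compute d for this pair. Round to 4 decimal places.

The sequences differ at positions 3 (A/C), 4 (C/G), 5 (T/C), 10 (G/T), 15 (C/A).
p = 5/18 = 0.277778.
d = −0.75 · ln(1 − (4/3)·0.277778) = −0.75 · ln(0.629629) = −0.75 · (-0.462625) = 0.3470.

0.3470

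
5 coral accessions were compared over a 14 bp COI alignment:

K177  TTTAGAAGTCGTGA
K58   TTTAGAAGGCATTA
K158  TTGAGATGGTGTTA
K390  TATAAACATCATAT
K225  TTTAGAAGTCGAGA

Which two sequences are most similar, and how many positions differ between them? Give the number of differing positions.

1

Pairwise Hamming distances:
  K177 vs K58: 3
  K177 vs K158: 5
  K177 vs K390: 7
  K177 vs K225: 1
  K58 vs K158: 4
  K58 vs K390: 7
  K58 vs K225: 4
  K158 vs K390: 10
  K158 vs K225: 6
  K390 vs K225: 8
The smallest is 1, between K177 and K225.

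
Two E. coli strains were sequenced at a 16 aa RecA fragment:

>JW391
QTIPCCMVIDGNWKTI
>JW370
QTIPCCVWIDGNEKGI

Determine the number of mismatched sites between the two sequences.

4

Differing sites — 7:M/V; 8:V/W; 13:W/E; 15:T/G.
That gives 4 mismatches out of 16 aligned sites, so the Hamming distance is 4.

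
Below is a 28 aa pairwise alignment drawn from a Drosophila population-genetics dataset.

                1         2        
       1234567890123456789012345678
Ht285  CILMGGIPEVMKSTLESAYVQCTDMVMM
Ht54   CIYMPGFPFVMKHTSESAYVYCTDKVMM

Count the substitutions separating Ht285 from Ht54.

Differing sites — 3:L/Y; 5:G/P; 7:I/F; 9:E/F; 13:S/H; 15:L/S; 21:Q/Y; 25:M/K.
That gives 8 mismatches out of 28 aligned sites, so the Hamming distance is 8.

8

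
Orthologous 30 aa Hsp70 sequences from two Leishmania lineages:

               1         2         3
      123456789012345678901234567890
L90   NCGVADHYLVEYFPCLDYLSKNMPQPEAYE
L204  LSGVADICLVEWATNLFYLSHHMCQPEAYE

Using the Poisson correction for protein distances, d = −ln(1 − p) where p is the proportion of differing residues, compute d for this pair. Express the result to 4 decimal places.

0.5108

Differing sites — 1:N/L; 2:C/S; 7:H/I; 8:Y/C; 12:Y/W; 13:F/A; 14:P/T; 15:C/N; 17:D/F; 21:K/H; 22:N/H; 24:P/C.
p = 12/30 = 0.400000.
d = −ln(1 − 0.400000) = −ln(0.600000) = 0.5108.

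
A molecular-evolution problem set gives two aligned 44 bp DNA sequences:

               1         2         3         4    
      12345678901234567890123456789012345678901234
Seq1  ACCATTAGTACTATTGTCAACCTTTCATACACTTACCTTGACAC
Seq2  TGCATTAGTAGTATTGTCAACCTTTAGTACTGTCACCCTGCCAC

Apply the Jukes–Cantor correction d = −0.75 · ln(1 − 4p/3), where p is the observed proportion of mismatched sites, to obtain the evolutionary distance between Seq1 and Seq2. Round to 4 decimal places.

0.2708

Mismatches occur at site 1 (A→T), site 2 (C→G), site 11 (C→G), site 26 (C→A), site 27 (A→G), site 31 (A→T), site 32 (C→G), site 34 (T→C), site 38 (T→C), site 41 (A→C).
p = 10/44 = 0.227273.
d = −0.75 · ln(1 − (4/3)·0.227273) = −0.75 · ln(0.696969) = −0.75 · (-0.361014) = 0.2708.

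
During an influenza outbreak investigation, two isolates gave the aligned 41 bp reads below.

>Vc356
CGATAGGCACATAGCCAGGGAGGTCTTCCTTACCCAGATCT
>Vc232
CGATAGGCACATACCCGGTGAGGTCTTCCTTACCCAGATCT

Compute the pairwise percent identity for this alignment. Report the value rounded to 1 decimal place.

92.7%

Differing sites — 14:G/C; 17:A/G; 19:G/T.
38 of the 41 sites match, so the percent identity is 38/41 × 100 = 92.7%.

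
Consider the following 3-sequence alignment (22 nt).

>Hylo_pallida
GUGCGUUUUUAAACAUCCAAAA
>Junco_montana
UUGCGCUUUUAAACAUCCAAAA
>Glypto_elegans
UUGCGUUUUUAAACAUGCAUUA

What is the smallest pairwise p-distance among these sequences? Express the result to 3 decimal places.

0.091

Pairwise Hamming distances:
  Hylo_pallida vs Junco_montana: 2
  Hylo_pallida vs Glypto_elegans: 4
  Junco_montana vs Glypto_elegans: 4
The smallest is 2 mismatches, between Hylo_pallida and Junco_montana; p = 2/22 = 0.091.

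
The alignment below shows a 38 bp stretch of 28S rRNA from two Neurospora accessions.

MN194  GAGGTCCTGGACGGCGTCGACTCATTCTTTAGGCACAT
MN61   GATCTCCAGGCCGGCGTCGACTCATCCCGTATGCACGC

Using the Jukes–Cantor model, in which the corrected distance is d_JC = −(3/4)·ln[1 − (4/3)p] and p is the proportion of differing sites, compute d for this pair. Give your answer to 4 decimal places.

The sequences differ at positions 3 (G/T), 4 (G/C), 8 (T/A), 11 (A/C), 26 (T/C), 28 (T/C), 29 (T/G), 32 (G/T), 37 (A/G), 38 (T/C).
p = 10/38 = 0.263158.
d = −0.75 · ln(1 − (4/3)·0.263158) = −0.75 · ln(0.649123) = −0.75 · (-0.432133) = 0.3241.

0.3241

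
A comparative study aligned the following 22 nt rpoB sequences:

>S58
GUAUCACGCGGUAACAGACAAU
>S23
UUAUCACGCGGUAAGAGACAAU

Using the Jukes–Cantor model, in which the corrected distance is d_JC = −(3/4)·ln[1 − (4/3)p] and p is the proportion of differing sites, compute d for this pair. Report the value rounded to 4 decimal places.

0.0969

The sequences differ at positions 1 (G/U), 15 (C/G).
p = 2/22 = 0.090909.
d = −0.75 · ln(1 − (4/3)·0.090909) = −0.75 · ln(0.878788) = −0.75 · (-0.129212) = 0.0969.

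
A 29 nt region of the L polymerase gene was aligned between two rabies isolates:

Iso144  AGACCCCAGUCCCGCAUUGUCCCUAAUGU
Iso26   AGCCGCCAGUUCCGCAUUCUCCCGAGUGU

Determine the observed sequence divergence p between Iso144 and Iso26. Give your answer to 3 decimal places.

Mismatches occur at site 3 (A→C), site 5 (C→G), site 11 (C→U), site 19 (G→C), site 24 (U→G), site 26 (A→G).
There are 6 differences over 29 sites, so p = 6/29 = 0.207.

0.207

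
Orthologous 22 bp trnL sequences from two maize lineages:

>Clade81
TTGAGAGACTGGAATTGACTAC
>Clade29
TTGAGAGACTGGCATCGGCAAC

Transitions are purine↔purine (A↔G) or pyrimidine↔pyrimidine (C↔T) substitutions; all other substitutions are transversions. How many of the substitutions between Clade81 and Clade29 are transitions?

2

Mismatches occur at site 13 (A→C, transversion), site 16 (T→C, transition), site 18 (A→G, transition), site 20 (T→A, transversion).
Of the 4 differences, 2 transitions and 2 transversions, so the answer is 2.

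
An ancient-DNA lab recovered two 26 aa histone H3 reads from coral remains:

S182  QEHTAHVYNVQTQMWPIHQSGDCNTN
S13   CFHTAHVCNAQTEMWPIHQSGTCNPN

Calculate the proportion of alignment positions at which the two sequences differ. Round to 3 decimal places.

0.269

The sequences differ at positions 1 (Q/C), 2 (E/F), 8 (Y/C), 10 (V/A), 13 (Q/E), 22 (D/T), 25 (T/P).
There are 7 differences over 26 sites, so p = 7/26 = 0.269.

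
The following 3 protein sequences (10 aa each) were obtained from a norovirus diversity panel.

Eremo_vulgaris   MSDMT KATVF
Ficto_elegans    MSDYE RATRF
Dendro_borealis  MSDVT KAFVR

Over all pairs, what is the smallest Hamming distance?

Pairwise Hamming distances:
  Eremo_vulgaris vs Ficto_elegans: 4
  Eremo_vulgaris vs Dendro_borealis: 3
  Ficto_elegans vs Dendro_borealis: 6
The smallest is 3, between Eremo_vulgaris and Dendro_borealis.

3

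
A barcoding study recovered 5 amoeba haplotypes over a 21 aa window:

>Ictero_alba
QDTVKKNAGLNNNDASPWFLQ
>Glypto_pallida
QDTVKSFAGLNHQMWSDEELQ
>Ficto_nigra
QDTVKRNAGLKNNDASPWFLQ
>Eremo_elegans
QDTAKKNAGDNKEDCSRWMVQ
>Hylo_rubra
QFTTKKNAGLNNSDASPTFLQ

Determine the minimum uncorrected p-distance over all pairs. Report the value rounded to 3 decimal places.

Pairwise Hamming distances:
  Ictero_alba vs Glypto_pallida: 9
  Ictero_alba vs Ficto_nigra: 2
  Ictero_alba vs Eremo_elegans: 8
  Ictero_alba vs Hylo_rubra: 4
  Glypto_pallida vs Ficto_nigra: 10
  Glypto_pallida vs Eremo_elegans: 12
  Glypto_pallida vs Hylo_rubra: 11
  Ficto_nigra vs Eremo_elegans: 10
  Ficto_nigra vs Hylo_rubra: 6
  Eremo_elegans vs Hylo_rubra: 10
The smallest is 2 mismatches, between Ictero_alba and Ficto_nigra; p = 2/21 = 0.095.

0.095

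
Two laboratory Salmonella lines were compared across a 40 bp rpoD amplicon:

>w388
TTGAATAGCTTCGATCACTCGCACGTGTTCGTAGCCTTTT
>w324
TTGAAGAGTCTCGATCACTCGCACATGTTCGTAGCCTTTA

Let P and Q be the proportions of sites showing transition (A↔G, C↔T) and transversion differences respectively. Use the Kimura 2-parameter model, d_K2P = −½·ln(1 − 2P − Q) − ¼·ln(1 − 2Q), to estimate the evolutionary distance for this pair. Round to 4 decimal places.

0.1379

Mismatches occur at site 6 (T↔G, transversion), site 9 (C↔T, transition), site 10 (T↔C, transition), site 25 (G↔A, transition), site 40 (T↔A, transversion).
Of the 5 differences, 3 transitions and 2 transversions over 40 sites: P = 3/40 = 0.075000, Q = 2/40 = 0.050000.
d = −0.5·ln(0.800000) − 0.25·ln(0.900000) = −0.5·(-0.223144) − 0.25·(-0.105361) = 0.1379.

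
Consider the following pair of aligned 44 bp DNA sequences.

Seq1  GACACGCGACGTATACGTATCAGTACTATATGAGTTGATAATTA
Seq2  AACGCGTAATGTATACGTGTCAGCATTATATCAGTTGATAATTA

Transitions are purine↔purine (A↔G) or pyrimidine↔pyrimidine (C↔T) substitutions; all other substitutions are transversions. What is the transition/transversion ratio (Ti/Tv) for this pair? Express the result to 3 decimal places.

8.000

Differing sites — 1:G/A (Ti); 4:A/G (Ti); 7:C/T (Ti); 8:G/A (Ti); 10:C/T (Ti); 19:A/G (Ti); 24:T/C (Ti); 26:C/T (Ti); 32:G/C (Tv).
Of the 9 differences, 8 transitions and 1 transversion, so Ti/Tv = 8/1 = 8.000.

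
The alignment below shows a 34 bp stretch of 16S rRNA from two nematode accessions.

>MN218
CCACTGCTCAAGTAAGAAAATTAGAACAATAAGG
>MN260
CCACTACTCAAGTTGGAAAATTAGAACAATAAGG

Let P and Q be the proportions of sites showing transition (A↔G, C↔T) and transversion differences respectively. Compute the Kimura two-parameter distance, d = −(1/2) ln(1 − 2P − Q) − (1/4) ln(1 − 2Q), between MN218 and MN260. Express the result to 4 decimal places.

Mismatches occur at site 6 (G→A, transition), site 14 (A→T, transversion), site 15 (A→G, transition).
Of the 3 differences, 2 transitions and 1 transversion over 34 sites: P = 2/34 = 0.058824, Q = 1/34 = 0.029412.
d = −0.5·ln(0.852940) − 0.25·ln(0.941176) = −0.5·(-0.159066) − 0.25·(-0.060625) = 0.0947.

0.0947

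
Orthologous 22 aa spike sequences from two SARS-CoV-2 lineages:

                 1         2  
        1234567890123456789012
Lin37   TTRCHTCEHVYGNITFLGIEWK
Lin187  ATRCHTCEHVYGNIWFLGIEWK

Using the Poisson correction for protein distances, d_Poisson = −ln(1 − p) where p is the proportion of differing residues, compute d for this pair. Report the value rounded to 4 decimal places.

0.0953

Mismatches occur at site 1 (T↔A), site 15 (T↔W).
p = 2/22 = 0.090909.
d = −ln(1 − 0.090909) = −ln(0.909091) = 0.0953.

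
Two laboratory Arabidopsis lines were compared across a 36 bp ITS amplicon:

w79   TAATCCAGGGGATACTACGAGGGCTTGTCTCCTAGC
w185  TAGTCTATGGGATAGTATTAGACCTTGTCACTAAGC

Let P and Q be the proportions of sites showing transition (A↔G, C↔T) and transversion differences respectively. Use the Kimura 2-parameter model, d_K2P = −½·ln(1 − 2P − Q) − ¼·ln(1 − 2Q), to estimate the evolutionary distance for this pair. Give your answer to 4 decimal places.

Differing sites — 3:A/G (Ti); 6:C/T (Ti); 8:G/T (Tv); 15:C/G (Tv); 18:C/T (Ti); 19:G/T (Tv); 22:G/A (Ti); 23:G/C (Tv); 30:T/A (Tv); 32:C/T (Ti); 33:T/A (Tv).
Of the 11 differences, 5 transitions and 6 transversions over 36 sites: P = 5/36 = 0.138889, Q = 6/36 = 0.166667.
d = −0.5·ln(0.555555) − 0.25·ln(0.666666) = −0.5·(-0.587788) − 0.25·(-0.405466) = 0.3953.

0.3953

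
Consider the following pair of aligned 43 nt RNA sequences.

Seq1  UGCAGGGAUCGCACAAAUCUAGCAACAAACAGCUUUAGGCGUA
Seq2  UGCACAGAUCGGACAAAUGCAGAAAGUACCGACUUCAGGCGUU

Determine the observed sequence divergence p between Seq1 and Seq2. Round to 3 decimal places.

The sequences differ at positions 5 (G/C), 6 (G/A), 12 (C/G), 19 (C/G), 20 (U/C), 23 (C/A), 26 (C/G), 27 (A/U), 29 (A/C), 31 (A/G), 32 (G/A), 36 (U/C), 43 (A/U).
There are 13 differences over 43 sites, so p = 13/43 = 0.302.

0.302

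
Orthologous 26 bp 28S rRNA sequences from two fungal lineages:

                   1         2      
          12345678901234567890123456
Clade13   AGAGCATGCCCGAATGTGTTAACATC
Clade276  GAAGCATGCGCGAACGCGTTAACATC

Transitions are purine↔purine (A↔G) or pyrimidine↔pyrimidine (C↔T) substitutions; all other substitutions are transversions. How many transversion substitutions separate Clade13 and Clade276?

Mismatches occur at site 1 (A→G, transition), site 2 (G→A, transition), site 10 (C→G, transversion), site 15 (T→C, transition), site 17 (T→C, transition).
Of the 5 differences, 4 transitions and 1 transversion, so the answer is 1.

1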